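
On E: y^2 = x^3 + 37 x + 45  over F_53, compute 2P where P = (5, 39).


Doubling: s = (3 x1^2 + a) / (2 y1)
s = (3*5^2 + 37) / (2*39) mod 53 = 49
x3 = s^2 - 2 x1 mod 53 = 49^2 - 2*5 = 6
y3 = s (x1 - x3) - y1 mod 53 = 49 * (5 - 6) - 39 = 18

2P = (6, 18)


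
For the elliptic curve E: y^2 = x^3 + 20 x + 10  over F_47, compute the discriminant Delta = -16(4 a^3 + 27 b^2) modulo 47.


4 a^3 + 27 b^2 = 4*20^3 + 27*10^2 = 32000 + 2700 = 34700
Delta = -16 * (34700) = -555200
Delta mod 47 = 11

Delta = 11 (mod 47)


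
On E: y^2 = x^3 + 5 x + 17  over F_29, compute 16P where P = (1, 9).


k = 16 = 10000_2 (binary, LSB first: 00001)
Double-and-add from P = (1, 9):
  bit 0 = 0: acc unchanged = O
  bit 1 = 0: acc unchanged = O
  bit 2 = 0: acc unchanged = O
  bit 3 = 0: acc unchanged = O
  bit 4 = 1: acc = O + (21, 4) = (21, 4)

16P = (21, 4)


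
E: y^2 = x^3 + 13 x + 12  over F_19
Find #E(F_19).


For each x in F_19, count y with y^2 = x^3 + 13 x + 12 mod 19:
  x = 1: RHS = 7, y in [8, 11]  -> 2 point(s)
  x = 7: RHS = 9, y in [3, 16]  -> 2 point(s)
  x = 8: RHS = 1, y in [1, 18]  -> 2 point(s)
  x = 11: RHS = 4, y in [2, 17]  -> 2 point(s)
  x = 17: RHS = 16, y in [4, 15]  -> 2 point(s)
  x = 18: RHS = 17, y in [6, 13]  -> 2 point(s)
Affine points: 12. Add the point at infinity: total = 13.

#E(F_19) = 13


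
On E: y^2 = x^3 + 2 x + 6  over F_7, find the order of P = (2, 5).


Compute successive multiples of P until we hit O:
  1P = (2, 5)
  2P = (3, 2)
  3P = (4, 1)
  4P = (5, 1)
  5P = (1, 3)
  6P = (1, 4)
  7P = (5, 6)
  8P = (4, 6)
  ... (continuing to 11P)
  11P = O

ord(P) = 11


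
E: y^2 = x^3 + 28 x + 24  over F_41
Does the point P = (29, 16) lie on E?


Check whether y^2 = x^3 + 28 x + 24 (mod 41) for (x, y) = (29, 16).
LHS: y^2 = 16^2 mod 41 = 10
RHS: x^3 + 28 x + 24 = 29^3 + 28*29 + 24 mod 41 = 10
LHS = RHS

Yes, on the curve


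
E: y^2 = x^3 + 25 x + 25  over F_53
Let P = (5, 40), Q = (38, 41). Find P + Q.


P != Q, so use the chord formula.
s = (y2 - y1) / (x2 - x1) = (1) / (33) mod 53 = 45
x3 = s^2 - x1 - x2 mod 53 = 45^2 - 5 - 38 = 21
y3 = s (x1 - x3) - y1 mod 53 = 45 * (5 - 21) - 40 = 35

P + Q = (21, 35)


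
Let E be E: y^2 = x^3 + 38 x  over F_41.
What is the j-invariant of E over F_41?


Delta = -16(4 a^3 + 27 b^2) mod 41 = 6
-1728 * (4 a)^3 = -1728 * (4*38)^3 mod 41 = 36
j = 36 * 6^(-1) mod 41 = 6

j = 6 (mod 41)


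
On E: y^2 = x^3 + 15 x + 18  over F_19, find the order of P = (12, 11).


Compute successive multiples of P until we hit O:
  1P = (12, 11)
  2P = (4, 3)
  3P = (4, 16)
  4P = (12, 8)
  5P = O

ord(P) = 5


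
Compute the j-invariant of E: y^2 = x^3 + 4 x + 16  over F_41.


Delta = -16(4 a^3 + 27 b^2) mod 41 = 30
-1728 * (4 a)^3 = -1728 * (4*4)^3 mod 41 = 24
j = 24 * 30^(-1) mod 41 = 9

j = 9 (mod 41)


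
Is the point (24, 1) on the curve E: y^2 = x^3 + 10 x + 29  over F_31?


Check whether y^2 = x^3 + 10 x + 29 (mod 31) for (x, y) = (24, 1).
LHS: y^2 = 1^2 mod 31 = 1
RHS: x^3 + 10 x + 29 = 24^3 + 10*24 + 29 mod 31 = 19
LHS != RHS

No, not on the curve


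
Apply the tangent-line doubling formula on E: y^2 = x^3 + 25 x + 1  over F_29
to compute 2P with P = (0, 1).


Doubling: s = (3 x1^2 + a) / (2 y1)
s = (3*0^2 + 25) / (2*1) mod 29 = 27
x3 = s^2 - 2 x1 mod 29 = 27^2 - 2*0 = 4
y3 = s (x1 - x3) - y1 mod 29 = 27 * (0 - 4) - 1 = 7

2P = (4, 7)


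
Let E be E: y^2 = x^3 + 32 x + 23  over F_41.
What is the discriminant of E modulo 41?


4 a^3 + 27 b^2 = 4*32^3 + 27*23^2 = 131072 + 14283 = 145355
Delta = -16 * (145355) = -2325680
Delta mod 41 = 4

Delta = 4 (mod 41)


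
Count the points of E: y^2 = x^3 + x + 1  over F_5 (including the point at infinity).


For each x in F_5, count y with y^2 = x^3 + 1 x + 1 mod 5:
  x = 0: RHS = 1, y in [1, 4]  -> 2 point(s)
  x = 2: RHS = 1, y in [1, 4]  -> 2 point(s)
  x = 3: RHS = 1, y in [1, 4]  -> 2 point(s)
  x = 4: RHS = 4, y in [2, 3]  -> 2 point(s)
Affine points: 8. Add the point at infinity: total = 9.

#E(F_5) = 9


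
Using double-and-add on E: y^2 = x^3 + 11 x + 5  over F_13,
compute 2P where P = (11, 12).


k = 2 = 10_2 (binary, LSB first: 01)
Double-and-add from P = (11, 12):
  bit 0 = 0: acc unchanged = O
  bit 1 = 1: acc = O + (3, 0) = (3, 0)

2P = (3, 0)


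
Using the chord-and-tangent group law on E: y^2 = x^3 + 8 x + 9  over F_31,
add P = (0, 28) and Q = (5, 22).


P != Q, so use the chord formula.
s = (y2 - y1) / (x2 - x1) = (25) / (5) mod 31 = 5
x3 = s^2 - x1 - x2 mod 31 = 5^2 - 0 - 5 = 20
y3 = s (x1 - x3) - y1 mod 31 = 5 * (0 - 20) - 28 = 27

P + Q = (20, 27)


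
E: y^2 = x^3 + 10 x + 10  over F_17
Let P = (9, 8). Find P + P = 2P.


Doubling: s = (3 x1^2 + a) / (2 y1)
s = (3*9^2 + 10) / (2*8) mod 17 = 2
x3 = s^2 - 2 x1 mod 17 = 2^2 - 2*9 = 3
y3 = s (x1 - x3) - y1 mod 17 = 2 * (9 - 3) - 8 = 4

2P = (3, 4)


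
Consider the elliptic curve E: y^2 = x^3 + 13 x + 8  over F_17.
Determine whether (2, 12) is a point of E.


Check whether y^2 = x^3 + 13 x + 8 (mod 17) for (x, y) = (2, 12).
LHS: y^2 = 12^2 mod 17 = 8
RHS: x^3 + 13 x + 8 = 2^3 + 13*2 + 8 mod 17 = 8
LHS = RHS

Yes, on the curve


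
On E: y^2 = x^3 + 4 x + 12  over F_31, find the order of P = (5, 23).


Compute successive multiples of P until we hit O:
  1P = (5, 23)
  2P = (30, 21)
  3P = (3, 19)
  4P = (27, 26)
  5P = (6, 29)
  6P = (25, 12)
  7P = (2, 11)
  8P = (9, 23)
  ... (continuing to 25P)
  25P = O

ord(P) = 25


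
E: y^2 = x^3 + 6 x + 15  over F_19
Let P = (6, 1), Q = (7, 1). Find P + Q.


P != Q, so use the chord formula.
s = (y2 - y1) / (x2 - x1) = (0) / (1) mod 19 = 0
x3 = s^2 - x1 - x2 mod 19 = 0^2 - 6 - 7 = 6
y3 = s (x1 - x3) - y1 mod 19 = 0 * (6 - 6) - 1 = 18

P + Q = (6, 18)


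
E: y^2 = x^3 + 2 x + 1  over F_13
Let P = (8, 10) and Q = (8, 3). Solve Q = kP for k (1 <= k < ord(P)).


Enumerate multiples of P until we hit Q = (8, 3):
  1P = (8, 10)
  2P = (1, 2)
  3P = (0, 1)
  4P = (2, 0)
  5P = (0, 12)
  6P = (1, 11)
  7P = (8, 3)
Match found at i = 7.

k = 7


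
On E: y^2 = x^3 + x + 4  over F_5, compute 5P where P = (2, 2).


k = 5 = 101_2 (binary, LSB first: 101)
Double-and-add from P = (2, 2):
  bit 0 = 1: acc = O + (2, 2) = (2, 2)
  bit 1 = 0: acc unchanged = (2, 2)
  bit 2 = 1: acc = (2, 2) + (1, 4) = (1, 1)

5P = (1, 1)


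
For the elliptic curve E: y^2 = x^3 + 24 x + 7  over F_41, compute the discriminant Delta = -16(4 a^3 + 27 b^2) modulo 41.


4 a^3 + 27 b^2 = 4*24^3 + 27*7^2 = 55296 + 1323 = 56619
Delta = -16 * (56619) = -905904
Delta mod 41 = 32

Delta = 32 (mod 41)


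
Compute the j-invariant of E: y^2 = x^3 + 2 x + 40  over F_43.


Delta = -16(4 a^3 + 27 b^2) mod 43 = 29
-1728 * (4 a)^3 = -1728 * (4*2)^3 mod 43 = 32
j = 32 * 29^(-1) mod 43 = 10

j = 10 (mod 43)


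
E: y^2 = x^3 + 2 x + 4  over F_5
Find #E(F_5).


For each x in F_5, count y with y^2 = x^3 + 2 x + 4 mod 5:
  x = 0: RHS = 4, y in [2, 3]  -> 2 point(s)
  x = 2: RHS = 1, y in [1, 4]  -> 2 point(s)
  x = 4: RHS = 1, y in [1, 4]  -> 2 point(s)
Affine points: 6. Add the point at infinity: total = 7.

#E(F_5) = 7


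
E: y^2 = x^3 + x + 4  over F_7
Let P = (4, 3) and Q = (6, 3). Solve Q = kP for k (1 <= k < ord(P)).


Enumerate multiples of P until we hit Q = (6, 3):
  1P = (4, 3)
  2P = (6, 4)
  3P = (6, 3)
Match found at i = 3.

k = 3


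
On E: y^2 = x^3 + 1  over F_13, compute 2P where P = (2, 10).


Doubling: s = (3 x1^2 + a) / (2 y1)
s = (3*2^2 + 0) / (2*10) mod 13 = 11
x3 = s^2 - 2 x1 mod 13 = 11^2 - 2*2 = 0
y3 = s (x1 - x3) - y1 mod 13 = 11 * (2 - 0) - 10 = 12

2P = (0, 12)


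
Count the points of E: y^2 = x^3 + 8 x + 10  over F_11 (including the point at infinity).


For each x in F_11, count y with y^2 = x^3 + 8 x + 10 mod 11:
  x = 2: RHS = 1, y in [1, 10]  -> 2 point(s)
  x = 8: RHS = 3, y in [5, 6]  -> 2 point(s)
  x = 10: RHS = 1, y in [1, 10]  -> 2 point(s)
Affine points: 6. Add the point at infinity: total = 7.

#E(F_11) = 7


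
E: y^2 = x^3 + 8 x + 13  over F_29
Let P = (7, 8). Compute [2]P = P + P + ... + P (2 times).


k = 2 = 10_2 (binary, LSB first: 01)
Double-and-add from P = (7, 8):
  bit 0 = 0: acc unchanged = O
  bit 1 = 1: acc = O + (24, 14) = (24, 14)

2P = (24, 14)


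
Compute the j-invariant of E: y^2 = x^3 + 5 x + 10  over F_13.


Delta = -16(4 a^3 + 27 b^2) mod 13 = 7
-1728 * (4 a)^3 = -1728 * (4*5)^3 mod 13 = 5
j = 5 * 7^(-1) mod 13 = 10

j = 10 (mod 13)


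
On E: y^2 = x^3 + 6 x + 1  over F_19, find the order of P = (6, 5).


Compute successive multiples of P until we hit O:
  1P = (6, 5)
  2P = (7, 14)
  3P = (11, 7)
  4P = (9, 9)
  5P = (10, 15)
  6P = (14, 13)
  7P = (0, 1)
  8P = (5, 2)
  ... (continuing to 18P)
  18P = O

ord(P) = 18


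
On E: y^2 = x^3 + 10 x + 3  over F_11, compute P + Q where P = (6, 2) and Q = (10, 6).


P != Q, so use the chord formula.
s = (y2 - y1) / (x2 - x1) = (4) / (4) mod 11 = 1
x3 = s^2 - x1 - x2 mod 11 = 1^2 - 6 - 10 = 7
y3 = s (x1 - x3) - y1 mod 11 = 1 * (6 - 7) - 2 = 8

P + Q = (7, 8)


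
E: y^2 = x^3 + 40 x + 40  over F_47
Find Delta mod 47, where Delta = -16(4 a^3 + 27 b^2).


4 a^3 + 27 b^2 = 4*40^3 + 27*40^2 = 256000 + 43200 = 299200
Delta = -16 * (299200) = -4787200
Delta mod 47 = 32

Delta = 32 (mod 47)


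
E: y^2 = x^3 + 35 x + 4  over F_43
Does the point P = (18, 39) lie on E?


Check whether y^2 = x^3 + 35 x + 4 (mod 43) for (x, y) = (18, 39).
LHS: y^2 = 39^2 mod 43 = 16
RHS: x^3 + 35 x + 4 = 18^3 + 35*18 + 4 mod 43 = 16
LHS = RHS

Yes, on the curve


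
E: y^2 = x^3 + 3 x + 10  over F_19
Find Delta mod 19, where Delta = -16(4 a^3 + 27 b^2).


4 a^3 + 27 b^2 = 4*3^3 + 27*10^2 = 108 + 2700 = 2808
Delta = -16 * (2808) = -44928
Delta mod 19 = 7

Delta = 7 (mod 19)


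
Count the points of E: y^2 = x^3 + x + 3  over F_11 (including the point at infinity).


For each x in F_11, count y with y^2 = x^3 + 1 x + 3 mod 11:
  x = 0: RHS = 3, y in [5, 6]  -> 2 point(s)
  x = 1: RHS = 5, y in [4, 7]  -> 2 point(s)
  x = 3: RHS = 0, y in [0]  -> 1 point(s)
  x = 4: RHS = 5, y in [4, 7]  -> 2 point(s)
  x = 5: RHS = 1, y in [1, 10]  -> 2 point(s)
  x = 6: RHS = 5, y in [4, 7]  -> 2 point(s)
  x = 7: RHS = 1, y in [1, 10]  -> 2 point(s)
  x = 9: RHS = 4, y in [2, 9]  -> 2 point(s)
  x = 10: RHS = 1, y in [1, 10]  -> 2 point(s)
Affine points: 17. Add the point at infinity: total = 18.

#E(F_11) = 18


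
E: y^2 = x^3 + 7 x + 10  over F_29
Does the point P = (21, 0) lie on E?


Check whether y^2 = x^3 + 7 x + 10 (mod 29) for (x, y) = (21, 0).
LHS: y^2 = 0^2 mod 29 = 0
RHS: x^3 + 7 x + 10 = 21^3 + 7*21 + 10 mod 29 = 22
LHS != RHS

No, not on the curve


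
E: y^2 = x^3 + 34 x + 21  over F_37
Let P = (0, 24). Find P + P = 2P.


Doubling: s = (3 x1^2 + a) / (2 y1)
s = (3*0^2 + 34) / (2*24) mod 37 = 30
x3 = s^2 - 2 x1 mod 37 = 30^2 - 2*0 = 12
y3 = s (x1 - x3) - y1 mod 37 = 30 * (0 - 12) - 24 = 23

2P = (12, 23)


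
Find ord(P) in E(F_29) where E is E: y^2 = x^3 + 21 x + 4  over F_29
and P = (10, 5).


Compute successive multiples of P until we hit O:
  1P = (10, 5)
  2P = (16, 17)
  3P = (7, 1)
  4P = (17, 5)
  5P = (2, 24)
  6P = (24, 21)
  7P = (4, 6)
  8P = (11, 0)
  ... (continuing to 16P)
  16P = O

ord(P) = 16


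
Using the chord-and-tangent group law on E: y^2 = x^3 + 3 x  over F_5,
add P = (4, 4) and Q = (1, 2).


P != Q, so use the chord formula.
s = (y2 - y1) / (x2 - x1) = (3) / (2) mod 5 = 4
x3 = s^2 - x1 - x2 mod 5 = 4^2 - 4 - 1 = 1
y3 = s (x1 - x3) - y1 mod 5 = 4 * (4 - 1) - 4 = 3

P + Q = (1, 3)


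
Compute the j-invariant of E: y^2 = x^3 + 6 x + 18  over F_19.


Delta = -16(4 a^3 + 27 b^2) mod 19 = 13
-1728 * (4 a)^3 = -1728 * (4*6)^3 mod 19 = 11
j = 11 * 13^(-1) mod 19 = 14

j = 14 (mod 19)


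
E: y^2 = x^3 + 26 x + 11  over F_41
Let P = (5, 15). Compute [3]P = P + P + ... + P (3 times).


k = 3 = 11_2 (binary, LSB first: 11)
Double-and-add from P = (5, 15):
  bit 0 = 1: acc = O + (5, 15) = (5, 15)
  bit 1 = 1: acc = (5, 15) + (35, 7) = (10, 0)

3P = (10, 0)


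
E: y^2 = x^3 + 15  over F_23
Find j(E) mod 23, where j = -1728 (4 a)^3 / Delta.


Delta = -16(4 a^3 + 27 b^2) mod 23 = 21
-1728 * (4 a)^3 = -1728 * (4*0)^3 mod 23 = 0
j = 0 * 21^(-1) mod 23 = 0

j = 0 (mod 23)


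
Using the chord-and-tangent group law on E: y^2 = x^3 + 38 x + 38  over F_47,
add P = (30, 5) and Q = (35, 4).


P != Q, so use the chord formula.
s = (y2 - y1) / (x2 - x1) = (46) / (5) mod 47 = 28
x3 = s^2 - x1 - x2 mod 47 = 28^2 - 30 - 35 = 14
y3 = s (x1 - x3) - y1 mod 47 = 28 * (30 - 14) - 5 = 20

P + Q = (14, 20)


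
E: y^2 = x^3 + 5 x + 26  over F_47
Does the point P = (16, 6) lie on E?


Check whether y^2 = x^3 + 5 x + 26 (mod 47) for (x, y) = (16, 6).
LHS: y^2 = 6^2 mod 47 = 36
RHS: x^3 + 5 x + 26 = 16^3 + 5*16 + 26 mod 47 = 19
LHS != RHS

No, not on the curve


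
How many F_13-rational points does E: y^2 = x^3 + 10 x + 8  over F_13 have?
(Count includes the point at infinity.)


For each x in F_13, count y with y^2 = x^3 + 10 x + 8 mod 13:
  x = 2: RHS = 10, y in [6, 7]  -> 2 point(s)
  x = 3: RHS = 0, y in [0]  -> 1 point(s)
  x = 5: RHS = 1, y in [1, 12]  -> 2 point(s)
  x = 10: RHS = 3, y in [4, 9]  -> 2 point(s)
  x = 12: RHS = 10, y in [6, 7]  -> 2 point(s)
Affine points: 9. Add the point at infinity: total = 10.

#E(F_13) = 10


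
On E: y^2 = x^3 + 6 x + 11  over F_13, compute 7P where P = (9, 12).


k = 7 = 111_2 (binary, LSB first: 111)
Double-and-add from P = (9, 12):
  bit 0 = 1: acc = O + (9, 12) = (9, 12)
  bit 1 = 1: acc = (9, 12) + (9, 1) = O
  bit 2 = 1: acc = O + (9, 12) = (9, 12)

7P = (9, 12)


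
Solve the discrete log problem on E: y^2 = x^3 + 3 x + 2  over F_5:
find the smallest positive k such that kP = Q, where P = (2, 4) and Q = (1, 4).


Enumerate multiples of P until we hit Q = (1, 4):
  1P = (2, 4)
  2P = (1, 1)
  3P = (1, 4)
Match found at i = 3.

k = 3


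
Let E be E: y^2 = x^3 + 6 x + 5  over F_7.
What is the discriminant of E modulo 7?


4 a^3 + 27 b^2 = 4*6^3 + 27*5^2 = 864 + 675 = 1539
Delta = -16 * (1539) = -24624
Delta mod 7 = 2

Delta = 2 (mod 7)


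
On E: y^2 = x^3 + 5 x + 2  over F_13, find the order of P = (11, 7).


Compute successive multiples of P until we hit O:
  1P = (11, 7)
  2P = (7, 9)
  3P = (5, 3)
  4P = (9, 3)
  5P = (10, 8)
  6P = (6, 1)
  7P = (12, 10)
  8P = (12, 3)
  ... (continuing to 15P)
  15P = O

ord(P) = 15


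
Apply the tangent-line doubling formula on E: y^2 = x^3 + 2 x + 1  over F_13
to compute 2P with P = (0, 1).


Doubling: s = (3 x1^2 + a) / (2 y1)
s = (3*0^2 + 2) / (2*1) mod 13 = 1
x3 = s^2 - 2 x1 mod 13 = 1^2 - 2*0 = 1
y3 = s (x1 - x3) - y1 mod 13 = 1 * (0 - 1) - 1 = 11

2P = (1, 11)


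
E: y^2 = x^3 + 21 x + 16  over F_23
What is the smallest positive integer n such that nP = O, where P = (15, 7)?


Compute successive multiples of P until we hit O:
  1P = (15, 7)
  2P = (19, 11)
  3P = (13, 18)
  4P = (8, 12)
  5P = (16, 20)
  6P = (0, 4)
  7P = (20, 15)
  8P = (20, 8)
  ... (continuing to 15P)
  15P = O

ord(P) = 15


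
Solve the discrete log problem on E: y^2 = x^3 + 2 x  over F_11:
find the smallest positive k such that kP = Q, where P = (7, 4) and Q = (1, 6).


Enumerate multiples of P until we hit Q = (1, 6):
  1P = (7, 4)
  2P = (1, 6)
Match found at i = 2.

k = 2


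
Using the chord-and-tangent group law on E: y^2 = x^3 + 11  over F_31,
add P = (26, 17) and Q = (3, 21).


P != Q, so use the chord formula.
s = (y2 - y1) / (x2 - x1) = (4) / (8) mod 31 = 16
x3 = s^2 - x1 - x2 mod 31 = 16^2 - 26 - 3 = 10
y3 = s (x1 - x3) - y1 mod 31 = 16 * (26 - 10) - 17 = 22

P + Q = (10, 22)


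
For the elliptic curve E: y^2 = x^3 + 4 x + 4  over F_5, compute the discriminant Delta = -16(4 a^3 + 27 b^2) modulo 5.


4 a^3 + 27 b^2 = 4*4^3 + 27*4^2 = 256 + 432 = 688
Delta = -16 * (688) = -11008
Delta mod 5 = 2

Delta = 2 (mod 5)


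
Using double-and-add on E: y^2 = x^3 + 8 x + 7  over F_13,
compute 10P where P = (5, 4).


k = 10 = 1010_2 (binary, LSB first: 0101)
Double-and-add from P = (5, 4):
  bit 0 = 0: acc unchanged = O
  bit 1 = 1: acc = O + (4, 8) = (4, 8)
  bit 2 = 0: acc unchanged = (4, 8)
  bit 3 = 1: acc = (4, 8) + (7, 9) = (5, 9)

10P = (5, 9)


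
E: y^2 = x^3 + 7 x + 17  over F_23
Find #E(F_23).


For each x in F_23, count y with y^2 = x^3 + 7 x + 17 mod 23:
  x = 1: RHS = 2, y in [5, 18]  -> 2 point(s)
  x = 2: RHS = 16, y in [4, 19]  -> 2 point(s)
  x = 5: RHS = 16, y in [4, 19]  -> 2 point(s)
  x = 7: RHS = 18, y in [8, 15]  -> 2 point(s)
  x = 9: RHS = 4, y in [2, 21]  -> 2 point(s)
  x = 10: RHS = 6, y in [11, 12]  -> 2 point(s)
  x = 12: RHS = 12, y in [9, 14]  -> 2 point(s)
  x = 15: RHS = 1, y in [1, 22]  -> 2 point(s)
  x = 16: RHS = 16, y in [4, 19]  -> 2 point(s)
  x = 17: RHS = 12, y in [9, 14]  -> 2 point(s)
  x = 18: RHS = 18, y in [8, 15]  -> 2 point(s)
  x = 21: RHS = 18, y in [8, 15]  -> 2 point(s)
  x = 22: RHS = 9, y in [3, 20]  -> 2 point(s)
Affine points: 26. Add the point at infinity: total = 27.

#E(F_23) = 27


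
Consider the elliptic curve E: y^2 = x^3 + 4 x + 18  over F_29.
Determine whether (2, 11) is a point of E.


Check whether y^2 = x^3 + 4 x + 18 (mod 29) for (x, y) = (2, 11).
LHS: y^2 = 11^2 mod 29 = 5
RHS: x^3 + 4 x + 18 = 2^3 + 4*2 + 18 mod 29 = 5
LHS = RHS

Yes, on the curve


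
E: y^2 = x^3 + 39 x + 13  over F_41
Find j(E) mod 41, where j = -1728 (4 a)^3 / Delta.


Delta = -16(4 a^3 + 27 b^2) mod 41 = 33
-1728 * (4 a)^3 = -1728 * (4*39)^3 mod 41 = 38
j = 38 * 33^(-1) mod 41 = 26

j = 26 (mod 41)


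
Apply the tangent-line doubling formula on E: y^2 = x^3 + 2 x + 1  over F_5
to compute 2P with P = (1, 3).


Doubling: s = (3 x1^2 + a) / (2 y1)
s = (3*1^2 + 2) / (2*3) mod 5 = 0
x3 = s^2 - 2 x1 mod 5 = 0^2 - 2*1 = 3
y3 = s (x1 - x3) - y1 mod 5 = 0 * (1 - 3) - 3 = 2

2P = (3, 2)


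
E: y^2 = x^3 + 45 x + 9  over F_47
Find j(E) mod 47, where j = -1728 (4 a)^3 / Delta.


Delta = -16(4 a^3 + 27 b^2) mod 47 = 18
-1728 * (4 a)^3 = -1728 * (4*45)^3 mod 47 = 8
j = 8 * 18^(-1) mod 47 = 37

j = 37 (mod 47)


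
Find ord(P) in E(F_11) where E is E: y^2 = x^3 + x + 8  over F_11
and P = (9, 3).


Compute successive multiples of P until we hit O:
  1P = (9, 3)
  2P = (9, 8)
  3P = O

ord(P) = 3


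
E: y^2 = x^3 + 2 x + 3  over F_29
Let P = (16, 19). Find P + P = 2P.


Doubling: s = (3 x1^2 + a) / (2 y1)
s = (3*16^2 + 2) / (2*19) mod 29 = 5
x3 = s^2 - 2 x1 mod 29 = 5^2 - 2*16 = 22
y3 = s (x1 - x3) - y1 mod 29 = 5 * (16 - 22) - 19 = 9

2P = (22, 9)


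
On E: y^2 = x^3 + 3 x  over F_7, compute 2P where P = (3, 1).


k = 2 = 10_2 (binary, LSB first: 01)
Double-and-add from P = (3, 1):
  bit 0 = 0: acc unchanged = O
  bit 1 = 1: acc = O + (2, 0) = (2, 0)

2P = (2, 0)


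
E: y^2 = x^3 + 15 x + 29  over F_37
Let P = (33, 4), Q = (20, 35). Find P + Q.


P != Q, so use the chord formula.
s = (y2 - y1) / (x2 - x1) = (31) / (24) mod 37 = 9
x3 = s^2 - x1 - x2 mod 37 = 9^2 - 33 - 20 = 28
y3 = s (x1 - x3) - y1 mod 37 = 9 * (33 - 28) - 4 = 4

P + Q = (28, 4)


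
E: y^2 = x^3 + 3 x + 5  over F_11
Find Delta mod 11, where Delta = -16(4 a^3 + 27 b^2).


4 a^3 + 27 b^2 = 4*3^3 + 27*5^2 = 108 + 675 = 783
Delta = -16 * (783) = -12528
Delta mod 11 = 1

Delta = 1 (mod 11)


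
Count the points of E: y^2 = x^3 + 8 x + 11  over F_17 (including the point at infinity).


For each x in F_17, count y with y^2 = x^3 + 8 x + 11 mod 17:
  x = 2: RHS = 1, y in [1, 16]  -> 2 point(s)
  x = 7: RHS = 2, y in [6, 11]  -> 2 point(s)
  x = 8: RHS = 9, y in [3, 14]  -> 2 point(s)
  x = 9: RHS = 13, y in [8, 9]  -> 2 point(s)
  x = 11: RHS = 2, y in [6, 11]  -> 2 point(s)
  x = 12: RHS = 16, y in [4, 13]  -> 2 point(s)
  x = 13: RHS = 0, y in [0]  -> 1 point(s)
  x = 15: RHS = 4, y in [2, 15]  -> 2 point(s)
  x = 16: RHS = 2, y in [6, 11]  -> 2 point(s)
Affine points: 17. Add the point at infinity: total = 18.

#E(F_17) = 18


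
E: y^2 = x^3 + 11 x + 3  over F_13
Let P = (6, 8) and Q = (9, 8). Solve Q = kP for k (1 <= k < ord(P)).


Enumerate multiples of P until we hit Q = (9, 8):
  1P = (6, 8)
  2P = (0, 9)
  3P = (11, 8)
  4P = (9, 5)
  5P = (12, 11)
  6P = (5, 12)
  7P = (5, 1)
  8P = (12, 2)
  9P = (9, 8)
Match found at i = 9.

k = 9


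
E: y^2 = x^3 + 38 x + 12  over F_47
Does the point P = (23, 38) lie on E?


Check whether y^2 = x^3 + 38 x + 12 (mod 47) for (x, y) = (23, 38).
LHS: y^2 = 38^2 mod 47 = 34
RHS: x^3 + 38 x + 12 = 23^3 + 38*23 + 12 mod 47 = 34
LHS = RHS

Yes, on the curve


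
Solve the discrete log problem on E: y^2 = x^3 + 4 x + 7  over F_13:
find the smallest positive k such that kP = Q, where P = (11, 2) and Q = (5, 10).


Enumerate multiples of P until we hit Q = (5, 10):
  1P = (11, 2)
  2P = (7, 1)
  3P = (4, 3)
  4P = (2, 6)
  5P = (1, 8)
  6P = (5, 10)
Match found at i = 6.

k = 6


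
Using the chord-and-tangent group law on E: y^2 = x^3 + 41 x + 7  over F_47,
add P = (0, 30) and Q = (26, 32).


P != Q, so use the chord formula.
s = (y2 - y1) / (x2 - x1) = (2) / (26) mod 47 = 29
x3 = s^2 - x1 - x2 mod 47 = 29^2 - 0 - 26 = 16
y3 = s (x1 - x3) - y1 mod 47 = 29 * (0 - 16) - 30 = 23

P + Q = (16, 23)


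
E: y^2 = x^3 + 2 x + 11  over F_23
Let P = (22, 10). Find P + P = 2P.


Doubling: s = (3 x1^2 + a) / (2 y1)
s = (3*22^2 + 2) / (2*10) mod 23 = 6
x3 = s^2 - 2 x1 mod 23 = 6^2 - 2*22 = 15
y3 = s (x1 - x3) - y1 mod 23 = 6 * (22 - 15) - 10 = 9

2P = (15, 9)


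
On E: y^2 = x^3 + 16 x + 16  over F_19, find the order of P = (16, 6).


Compute successive multiples of P until we hit O:
  1P = (16, 6)
  2P = (10, 6)
  3P = (12, 13)
  4P = (0, 4)
  5P = (14, 18)
  6P = (6, 10)
  7P = (4, 12)
  8P = (4, 7)
  ... (continuing to 15P)
  15P = O

ord(P) = 15


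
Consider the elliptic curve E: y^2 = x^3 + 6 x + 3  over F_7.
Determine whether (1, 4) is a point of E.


Check whether y^2 = x^3 + 6 x + 3 (mod 7) for (x, y) = (1, 4).
LHS: y^2 = 4^2 mod 7 = 2
RHS: x^3 + 6 x + 3 = 1^3 + 6*1 + 3 mod 7 = 3
LHS != RHS

No, not on the curve


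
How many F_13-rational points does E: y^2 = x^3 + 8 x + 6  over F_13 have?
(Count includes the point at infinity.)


For each x in F_13, count y with y^2 = x^3 + 8 x + 6 mod 13:
  x = 2: RHS = 4, y in [2, 11]  -> 2 point(s)
  x = 6: RHS = 10, y in [6, 7]  -> 2 point(s)
  x = 8: RHS = 10, y in [6, 7]  -> 2 point(s)
  x = 9: RHS = 1, y in [1, 12]  -> 2 point(s)
  x = 12: RHS = 10, y in [6, 7]  -> 2 point(s)
Affine points: 10. Add the point at infinity: total = 11.

#E(F_13) = 11


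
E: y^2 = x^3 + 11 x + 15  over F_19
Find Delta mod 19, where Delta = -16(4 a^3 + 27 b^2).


4 a^3 + 27 b^2 = 4*11^3 + 27*15^2 = 5324 + 6075 = 11399
Delta = -16 * (11399) = -182384
Delta mod 19 = 16

Delta = 16 (mod 19)


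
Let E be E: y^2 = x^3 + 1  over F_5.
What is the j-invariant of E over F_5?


Delta = -16(4 a^3 + 27 b^2) mod 5 = 3
-1728 * (4 a)^3 = -1728 * (4*0)^3 mod 5 = 0
j = 0 * 3^(-1) mod 5 = 0

j = 0 (mod 5)


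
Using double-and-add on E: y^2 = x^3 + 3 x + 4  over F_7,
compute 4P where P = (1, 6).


k = 4 = 100_2 (binary, LSB first: 001)
Double-and-add from P = (1, 6):
  bit 0 = 0: acc unchanged = O
  bit 1 = 0: acc unchanged = O
  bit 2 = 1: acc = O + (1, 1) = (1, 1)

4P = (1, 1)


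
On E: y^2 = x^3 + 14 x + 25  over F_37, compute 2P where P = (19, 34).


Doubling: s = (3 x1^2 + a) / (2 y1)
s = (3*19^2 + 14) / (2*34) mod 37 = 33
x3 = s^2 - 2 x1 mod 37 = 33^2 - 2*19 = 15
y3 = s (x1 - x3) - y1 mod 37 = 33 * (19 - 15) - 34 = 24

2P = (15, 24)


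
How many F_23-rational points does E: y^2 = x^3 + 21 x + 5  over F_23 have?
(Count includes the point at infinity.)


For each x in F_23, count y with y^2 = x^3 + 21 x + 5 mod 23:
  x = 1: RHS = 4, y in [2, 21]  -> 2 point(s)
  x = 2: RHS = 9, y in [3, 20]  -> 2 point(s)
  x = 3: RHS = 3, y in [7, 16]  -> 2 point(s)
  x = 6: RHS = 2, y in [5, 18]  -> 2 point(s)
  x = 7: RHS = 12, y in [9, 14]  -> 2 point(s)
  x = 8: RHS = 18, y in [8, 15]  -> 2 point(s)
  x = 9: RHS = 3, y in [7, 16]  -> 2 point(s)
  x = 11: RHS = 3, y in [7, 16]  -> 2 point(s)
  x = 17: RHS = 8, y in [10, 13]  -> 2 point(s)
  x = 19: RHS = 18, y in [8, 15]  -> 2 point(s)
  x = 21: RHS = 1, y in [1, 22]  -> 2 point(s)
  x = 22: RHS = 6, y in [11, 12]  -> 2 point(s)
Affine points: 24. Add the point at infinity: total = 25.

#E(F_23) = 25


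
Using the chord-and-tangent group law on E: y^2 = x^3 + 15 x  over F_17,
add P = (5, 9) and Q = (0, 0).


P != Q, so use the chord formula.
s = (y2 - y1) / (x2 - x1) = (8) / (12) mod 17 = 12
x3 = s^2 - x1 - x2 mod 17 = 12^2 - 5 - 0 = 3
y3 = s (x1 - x3) - y1 mod 17 = 12 * (5 - 3) - 9 = 15

P + Q = (3, 15)


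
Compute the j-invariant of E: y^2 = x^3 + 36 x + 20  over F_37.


Delta = -16(4 a^3 + 27 b^2) mod 37 = 17
-1728 * (4 a)^3 = -1728 * (4*36)^3 mod 37 = 36
j = 36 * 17^(-1) mod 37 = 13

j = 13 (mod 37)


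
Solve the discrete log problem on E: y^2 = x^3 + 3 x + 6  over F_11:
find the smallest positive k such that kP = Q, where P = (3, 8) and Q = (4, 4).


Enumerate multiples of P until we hit Q = (4, 4):
  1P = (3, 8)
  2P = (8, 6)
  3P = (5, 6)
  4P = (4, 4)
Match found at i = 4.

k = 4


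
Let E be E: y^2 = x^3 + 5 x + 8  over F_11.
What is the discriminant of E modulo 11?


4 a^3 + 27 b^2 = 4*5^3 + 27*8^2 = 500 + 1728 = 2228
Delta = -16 * (2228) = -35648
Delta mod 11 = 3

Delta = 3 (mod 11)


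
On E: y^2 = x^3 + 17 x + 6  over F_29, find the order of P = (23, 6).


Compute successive multiples of P until we hit O:
  1P = (23, 6)
  2P = (18, 5)
  3P = (24, 17)
  4P = (16, 13)
  5P = (20, 20)
  6P = (11, 25)
  7P = (11, 4)
  8P = (20, 9)
  ... (continuing to 13P)
  13P = O

ord(P) = 13


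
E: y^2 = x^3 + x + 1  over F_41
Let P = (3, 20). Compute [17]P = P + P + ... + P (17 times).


k = 17 = 10001_2 (binary, LSB first: 10001)
Double-and-add from P = (3, 20):
  bit 0 = 1: acc = O + (3, 20) = (3, 20)
  bit 1 = 0: acc unchanged = (3, 20)
  bit 2 = 0: acc unchanged = (3, 20)
  bit 3 = 0: acc unchanged = (3, 20)
  bit 4 = 1: acc = (3, 20) + (27, 20) = (11, 21)

17P = (11, 21)


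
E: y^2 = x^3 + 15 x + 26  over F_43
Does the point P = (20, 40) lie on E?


Check whether y^2 = x^3 + 15 x + 26 (mod 43) for (x, y) = (20, 40).
LHS: y^2 = 40^2 mod 43 = 9
RHS: x^3 + 15 x + 26 = 20^3 + 15*20 + 26 mod 43 = 27
LHS != RHS

No, not on the curve


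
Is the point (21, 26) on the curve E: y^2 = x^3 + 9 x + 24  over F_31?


Check whether y^2 = x^3 + 9 x + 24 (mod 31) for (x, y) = (21, 26).
LHS: y^2 = 26^2 mod 31 = 25
RHS: x^3 + 9 x + 24 = 21^3 + 9*21 + 24 mod 31 = 19
LHS != RHS

No, not on the curve


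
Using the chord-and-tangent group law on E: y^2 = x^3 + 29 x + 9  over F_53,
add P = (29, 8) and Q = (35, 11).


P != Q, so use the chord formula.
s = (y2 - y1) / (x2 - x1) = (3) / (6) mod 53 = 27
x3 = s^2 - x1 - x2 mod 53 = 27^2 - 29 - 35 = 29
y3 = s (x1 - x3) - y1 mod 53 = 27 * (29 - 29) - 8 = 45

P + Q = (29, 45)


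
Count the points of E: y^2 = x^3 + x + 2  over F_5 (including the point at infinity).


For each x in F_5, count y with y^2 = x^3 + 1 x + 2 mod 5:
  x = 1: RHS = 4, y in [2, 3]  -> 2 point(s)
  x = 4: RHS = 0, y in [0]  -> 1 point(s)
Affine points: 3. Add the point at infinity: total = 4.

#E(F_5) = 4


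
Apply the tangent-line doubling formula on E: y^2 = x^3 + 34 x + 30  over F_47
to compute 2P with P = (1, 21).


Doubling: s = (3 x1^2 + a) / (2 y1)
s = (3*1^2 + 34) / (2*21) mod 47 = 2
x3 = s^2 - 2 x1 mod 47 = 2^2 - 2*1 = 2
y3 = s (x1 - x3) - y1 mod 47 = 2 * (1 - 2) - 21 = 24

2P = (2, 24)


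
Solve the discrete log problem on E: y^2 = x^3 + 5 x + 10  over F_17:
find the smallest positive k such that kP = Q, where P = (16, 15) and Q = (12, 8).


Enumerate multiples of P until we hit Q = (12, 8):
  1P = (16, 15)
  2P = (6, 16)
  3P = (3, 16)
  4P = (14, 11)
  5P = (8, 1)
  6P = (12, 9)
  7P = (4, 3)
  8P = (15, 3)
  9P = (11, 11)
  10P = (9, 11)
  11P = (1, 13)
  12P = (1, 4)
  13P = (9, 6)
  14P = (11, 6)
  15P = (15, 14)
  16P = (4, 14)
  17P = (12, 8)
Match found at i = 17.

k = 17


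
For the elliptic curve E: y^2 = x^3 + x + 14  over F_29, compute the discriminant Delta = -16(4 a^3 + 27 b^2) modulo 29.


4 a^3 + 27 b^2 = 4*1^3 + 27*14^2 = 4 + 5292 = 5296
Delta = -16 * (5296) = -84736
Delta mod 29 = 2

Delta = 2 (mod 29)


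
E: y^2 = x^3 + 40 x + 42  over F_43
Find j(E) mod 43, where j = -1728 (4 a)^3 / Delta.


Delta = -16(4 a^3 + 27 b^2) mod 43 = 6
-1728 * (4 a)^3 = -1728 * (4*40)^3 mod 43 = 21
j = 21 * 6^(-1) mod 43 = 25

j = 25 (mod 43)


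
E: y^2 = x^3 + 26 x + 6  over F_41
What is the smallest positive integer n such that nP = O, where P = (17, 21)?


Compute successive multiples of P until we hit O:
  1P = (17, 21)
  2P = (6, 3)
  3P = (20, 30)
  4P = (13, 32)
  5P = (16, 7)
  6P = (40, 26)
  7P = (29, 37)
  8P = (15, 9)
  ... (continuing to 43P)
  43P = O

ord(P) = 43


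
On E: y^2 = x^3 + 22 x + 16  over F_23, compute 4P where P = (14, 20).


k = 4 = 100_2 (binary, LSB first: 001)
Double-and-add from P = (14, 20):
  bit 0 = 0: acc unchanged = O
  bit 1 = 0: acc unchanged = O
  bit 2 = 1: acc = O + (15, 8) = (15, 8)

4P = (15, 8)


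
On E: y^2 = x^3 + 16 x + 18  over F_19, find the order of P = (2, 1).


Compute successive multiples of P until we hit O:
  1P = (2, 1)
  2P = (2, 18)
  3P = O

ord(P) = 3


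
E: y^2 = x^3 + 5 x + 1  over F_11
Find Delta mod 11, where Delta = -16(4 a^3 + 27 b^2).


4 a^3 + 27 b^2 = 4*5^3 + 27*1^2 = 500 + 27 = 527
Delta = -16 * (527) = -8432
Delta mod 11 = 5

Delta = 5 (mod 11)


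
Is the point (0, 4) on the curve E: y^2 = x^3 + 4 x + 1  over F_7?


Check whether y^2 = x^3 + 4 x + 1 (mod 7) for (x, y) = (0, 4).
LHS: y^2 = 4^2 mod 7 = 2
RHS: x^3 + 4 x + 1 = 0^3 + 4*0 + 1 mod 7 = 1
LHS != RHS

No, not on the curve


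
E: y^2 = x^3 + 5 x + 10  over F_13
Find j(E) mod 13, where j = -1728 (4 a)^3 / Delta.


Delta = -16(4 a^3 + 27 b^2) mod 13 = 7
-1728 * (4 a)^3 = -1728 * (4*5)^3 mod 13 = 5
j = 5 * 7^(-1) mod 13 = 10

j = 10 (mod 13)


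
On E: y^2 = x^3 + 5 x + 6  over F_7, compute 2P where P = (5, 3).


Doubling: s = (3 x1^2 + a) / (2 y1)
s = (3*5^2 + 5) / (2*3) mod 7 = 4
x3 = s^2 - 2 x1 mod 7 = 4^2 - 2*5 = 6
y3 = s (x1 - x3) - y1 mod 7 = 4 * (5 - 6) - 3 = 0

2P = (6, 0)


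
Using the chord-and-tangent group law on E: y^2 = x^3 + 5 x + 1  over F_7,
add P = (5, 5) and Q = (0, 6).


P != Q, so use the chord formula.
s = (y2 - y1) / (x2 - x1) = (1) / (2) mod 7 = 4
x3 = s^2 - x1 - x2 mod 7 = 4^2 - 5 - 0 = 4
y3 = s (x1 - x3) - y1 mod 7 = 4 * (5 - 4) - 5 = 6

P + Q = (4, 6)


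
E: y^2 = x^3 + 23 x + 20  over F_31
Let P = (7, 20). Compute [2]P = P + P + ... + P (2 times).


k = 2 = 10_2 (binary, LSB first: 01)
Double-and-add from P = (7, 20):
  bit 0 = 0: acc unchanged = O
  bit 1 = 1: acc = O + (6, 23) = (6, 23)

2P = (6, 23)


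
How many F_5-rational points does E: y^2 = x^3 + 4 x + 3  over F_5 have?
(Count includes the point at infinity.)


For each x in F_5, count y with y^2 = x^3 + 4 x + 3 mod 5:
  x = 2: RHS = 4, y in [2, 3]  -> 2 point(s)
Affine points: 2. Add the point at infinity: total = 3.

#E(F_5) = 3


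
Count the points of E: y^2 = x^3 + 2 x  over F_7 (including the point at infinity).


For each x in F_7, count y with y^2 = x^3 + 2 x + 0 mod 7:
  x = 0: RHS = 0, y in [0]  -> 1 point(s)
  x = 4: RHS = 2, y in [3, 4]  -> 2 point(s)
  x = 5: RHS = 2, y in [3, 4]  -> 2 point(s)
  x = 6: RHS = 4, y in [2, 5]  -> 2 point(s)
Affine points: 7. Add the point at infinity: total = 8.

#E(F_7) = 8


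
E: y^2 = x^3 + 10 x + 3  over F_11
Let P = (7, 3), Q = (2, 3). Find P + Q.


P != Q, so use the chord formula.
s = (y2 - y1) / (x2 - x1) = (0) / (6) mod 11 = 0
x3 = s^2 - x1 - x2 mod 11 = 0^2 - 7 - 2 = 2
y3 = s (x1 - x3) - y1 mod 11 = 0 * (7 - 2) - 3 = 8

P + Q = (2, 8)


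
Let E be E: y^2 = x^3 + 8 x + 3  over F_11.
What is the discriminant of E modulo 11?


4 a^3 + 27 b^2 = 4*8^3 + 27*3^2 = 2048 + 243 = 2291
Delta = -16 * (2291) = -36656
Delta mod 11 = 7

Delta = 7 (mod 11)


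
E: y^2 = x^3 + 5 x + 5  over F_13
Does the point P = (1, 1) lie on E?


Check whether y^2 = x^3 + 5 x + 5 (mod 13) for (x, y) = (1, 1).
LHS: y^2 = 1^2 mod 13 = 1
RHS: x^3 + 5 x + 5 = 1^3 + 5*1 + 5 mod 13 = 11
LHS != RHS

No, not on the curve


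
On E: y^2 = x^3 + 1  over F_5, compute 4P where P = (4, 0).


k = 4 = 100_2 (binary, LSB first: 001)
Double-and-add from P = (4, 0):
  bit 0 = 0: acc unchanged = O
  bit 1 = 0: acc unchanged = O
  bit 2 = 1: acc = O + O = O

4P = O


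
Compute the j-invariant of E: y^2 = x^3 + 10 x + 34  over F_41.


Delta = -16(4 a^3 + 27 b^2) mod 41 = 30
-1728 * (4 a)^3 = -1728 * (4*10)^3 mod 41 = 6
j = 6 * 30^(-1) mod 41 = 33

j = 33 (mod 41)


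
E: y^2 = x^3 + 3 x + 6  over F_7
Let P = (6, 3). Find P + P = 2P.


Doubling: s = (3 x1^2 + a) / (2 y1)
s = (3*6^2 + 3) / (2*3) mod 7 = 1
x3 = s^2 - 2 x1 mod 7 = 1^2 - 2*6 = 3
y3 = s (x1 - x3) - y1 mod 7 = 1 * (6 - 3) - 3 = 0

2P = (3, 0)


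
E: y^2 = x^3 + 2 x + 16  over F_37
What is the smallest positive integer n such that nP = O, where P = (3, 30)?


Compute successive multiples of P until we hit O:
  1P = (3, 30)
  2P = (20, 29)
  3P = (35, 35)
  4P = (0, 4)
  5P = (31, 11)
  6P = (7, 15)
  7P = (11, 0)
  8P = (7, 22)
  ... (continuing to 14P)
  14P = O

ord(P) = 14


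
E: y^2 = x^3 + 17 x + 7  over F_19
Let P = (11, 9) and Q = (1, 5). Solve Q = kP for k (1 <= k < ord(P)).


Enumerate multiples of P until we hit Q = (1, 5):
  1P = (11, 9)
  2P = (16, 10)
  3P = (8, 3)
  4P = (4, 5)
  5P = (2, 7)
  6P = (3, 16)
  7P = (12, 18)
  8P = (1, 5)
Match found at i = 8.

k = 8


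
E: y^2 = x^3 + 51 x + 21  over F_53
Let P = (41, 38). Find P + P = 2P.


Doubling: s = (3 x1^2 + a) / (2 y1)
s = (3*41^2 + 51) / (2*38) mod 53 = 21
x3 = s^2 - 2 x1 mod 53 = 21^2 - 2*41 = 41
y3 = s (x1 - x3) - y1 mod 53 = 21 * (41 - 41) - 38 = 15

2P = (41, 15)


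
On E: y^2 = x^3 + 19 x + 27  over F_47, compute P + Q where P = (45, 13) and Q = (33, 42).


P != Q, so use the chord formula.
s = (y2 - y1) / (x2 - x1) = (29) / (35) mod 47 = 25
x3 = s^2 - x1 - x2 mod 47 = 25^2 - 45 - 33 = 30
y3 = s (x1 - x3) - y1 mod 47 = 25 * (45 - 30) - 13 = 33

P + Q = (30, 33)


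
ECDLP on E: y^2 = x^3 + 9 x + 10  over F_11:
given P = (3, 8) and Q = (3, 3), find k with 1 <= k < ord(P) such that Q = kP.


Enumerate multiples of P until we hit Q = (3, 3):
  1P = (3, 8)
  2P = (8, 0)
  3P = (3, 3)
Match found at i = 3.

k = 3


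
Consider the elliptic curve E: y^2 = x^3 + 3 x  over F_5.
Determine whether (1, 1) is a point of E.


Check whether y^2 = x^3 + 3 x + 0 (mod 5) for (x, y) = (1, 1).
LHS: y^2 = 1^2 mod 5 = 1
RHS: x^3 + 3 x + 0 = 1^3 + 3*1 + 0 mod 5 = 4
LHS != RHS

No, not on the curve


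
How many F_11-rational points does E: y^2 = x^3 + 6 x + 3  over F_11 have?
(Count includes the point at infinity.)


For each x in F_11, count y with y^2 = x^3 + 6 x + 3 mod 11:
  x = 0: RHS = 3, y in [5, 6]  -> 2 point(s)
  x = 2: RHS = 1, y in [1, 10]  -> 2 point(s)
  x = 3: RHS = 4, y in [2, 9]  -> 2 point(s)
  x = 4: RHS = 3, y in [5, 6]  -> 2 point(s)
  x = 5: RHS = 4, y in [2, 9]  -> 2 point(s)
  x = 7: RHS = 3, y in [5, 6]  -> 2 point(s)
  x = 9: RHS = 5, y in [4, 7]  -> 2 point(s)
Affine points: 14. Add the point at infinity: total = 15.

#E(F_11) = 15


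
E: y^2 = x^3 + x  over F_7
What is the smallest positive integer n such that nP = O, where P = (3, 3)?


Compute successive multiples of P until we hit O:
  1P = (3, 3)
  2P = (1, 4)
  3P = (5, 5)
  4P = (0, 0)
  5P = (5, 2)
  6P = (1, 3)
  7P = (3, 4)
  8P = O

ord(P) = 8


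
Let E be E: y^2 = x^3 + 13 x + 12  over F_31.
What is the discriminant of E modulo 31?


4 a^3 + 27 b^2 = 4*13^3 + 27*12^2 = 8788 + 3888 = 12676
Delta = -16 * (12676) = -202816
Delta mod 31 = 17

Delta = 17 (mod 31)


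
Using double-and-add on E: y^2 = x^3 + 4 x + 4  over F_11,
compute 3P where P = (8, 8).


k = 3 = 11_2 (binary, LSB first: 11)
Double-and-add from P = (8, 8):
  bit 0 = 1: acc = O + (8, 8) = (8, 8)
  bit 1 = 1: acc = (8, 8) + (0, 2) = (7, 1)

3P = (7, 1)


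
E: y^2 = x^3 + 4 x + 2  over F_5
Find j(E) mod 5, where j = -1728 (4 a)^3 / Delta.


Delta = -16(4 a^3 + 27 b^2) mod 5 = 1
-1728 * (4 a)^3 = -1728 * (4*4)^3 mod 5 = 2
j = 2 * 1^(-1) mod 5 = 2

j = 2 (mod 5)


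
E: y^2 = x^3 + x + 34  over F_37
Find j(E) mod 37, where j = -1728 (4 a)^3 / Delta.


Delta = -16(4 a^3 + 27 b^2) mod 37 = 7
-1728 * (4 a)^3 = -1728 * (4*1)^3 mod 37 = 1
j = 1 * 7^(-1) mod 37 = 16

j = 16 (mod 37)


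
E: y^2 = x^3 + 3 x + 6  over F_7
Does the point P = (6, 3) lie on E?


Check whether y^2 = x^3 + 3 x + 6 (mod 7) for (x, y) = (6, 3).
LHS: y^2 = 3^2 mod 7 = 2
RHS: x^3 + 3 x + 6 = 6^3 + 3*6 + 6 mod 7 = 2
LHS = RHS

Yes, on the curve


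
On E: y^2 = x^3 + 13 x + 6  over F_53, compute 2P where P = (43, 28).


Doubling: s = (3 x1^2 + a) / (2 y1)
s = (3*43^2 + 13) / (2*28) mod 53 = 16
x3 = s^2 - 2 x1 mod 53 = 16^2 - 2*43 = 11
y3 = s (x1 - x3) - y1 mod 53 = 16 * (43 - 11) - 28 = 7

2P = (11, 7)


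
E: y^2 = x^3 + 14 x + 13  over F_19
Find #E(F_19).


For each x in F_19, count y with y^2 = x^3 + 14 x + 13 mod 19:
  x = 1: RHS = 9, y in [3, 16]  -> 2 point(s)
  x = 2: RHS = 11, y in [7, 12]  -> 2 point(s)
  x = 3: RHS = 6, y in [5, 14]  -> 2 point(s)
  x = 4: RHS = 0, y in [0]  -> 1 point(s)
  x = 6: RHS = 9, y in [3, 16]  -> 2 point(s)
  x = 7: RHS = 17, y in [6, 13]  -> 2 point(s)
  x = 11: RHS = 16, y in [4, 15]  -> 2 point(s)
  x = 12: RHS = 9, y in [3, 16]  -> 2 point(s)
  x = 13: RHS = 17, y in [6, 13]  -> 2 point(s)
  x = 15: RHS = 7, y in [8, 11]  -> 2 point(s)
  x = 16: RHS = 1, y in [1, 18]  -> 2 point(s)
  x = 18: RHS = 17, y in [6, 13]  -> 2 point(s)
Affine points: 23. Add the point at infinity: total = 24.

#E(F_19) = 24


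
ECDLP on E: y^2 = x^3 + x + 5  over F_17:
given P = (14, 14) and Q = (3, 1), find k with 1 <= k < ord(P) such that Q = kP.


Enumerate multiples of P until we hit Q = (3, 1):
  1P = (14, 14)
  2P = (7, 10)
  3P = (5, 13)
  4P = (2, 10)
  5P = (3, 1)
Match found at i = 5.

k = 5


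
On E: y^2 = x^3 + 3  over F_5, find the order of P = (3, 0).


Compute successive multiples of P until we hit O:
  1P = (3, 0)
  2P = O

ord(P) = 2


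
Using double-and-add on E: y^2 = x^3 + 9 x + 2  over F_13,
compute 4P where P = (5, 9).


k = 4 = 100_2 (binary, LSB first: 001)
Double-and-add from P = (5, 9):
  bit 0 = 0: acc unchanged = O
  bit 1 = 0: acc unchanged = O
  bit 2 = 1: acc = O + (1, 5) = (1, 5)

4P = (1, 5)


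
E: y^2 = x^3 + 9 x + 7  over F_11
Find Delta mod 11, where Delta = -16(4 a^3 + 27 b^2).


4 a^3 + 27 b^2 = 4*9^3 + 27*7^2 = 2916 + 1323 = 4239
Delta = -16 * (4239) = -67824
Delta mod 11 = 2

Delta = 2 (mod 11)


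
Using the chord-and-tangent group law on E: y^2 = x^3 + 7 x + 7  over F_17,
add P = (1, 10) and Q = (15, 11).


P != Q, so use the chord formula.
s = (y2 - y1) / (x2 - x1) = (1) / (14) mod 17 = 11
x3 = s^2 - x1 - x2 mod 17 = 11^2 - 1 - 15 = 3
y3 = s (x1 - x3) - y1 mod 17 = 11 * (1 - 3) - 10 = 2

P + Q = (3, 2)


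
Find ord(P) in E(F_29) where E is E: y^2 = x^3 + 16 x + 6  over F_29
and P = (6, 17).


Compute successive multiples of P until we hit O:
  1P = (6, 17)
  2P = (1, 20)
  3P = (27, 13)
  4P = (18, 6)
  5P = (0, 21)
  6P = (17, 0)
  7P = (0, 8)
  8P = (18, 23)
  ... (continuing to 12P)
  12P = O

ord(P) = 12


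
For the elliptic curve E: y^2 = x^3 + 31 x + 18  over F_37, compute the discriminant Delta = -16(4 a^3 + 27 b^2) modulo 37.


4 a^3 + 27 b^2 = 4*31^3 + 27*18^2 = 119164 + 8748 = 127912
Delta = -16 * (127912) = -2046592
Delta mod 37 = 26

Delta = 26 (mod 37)


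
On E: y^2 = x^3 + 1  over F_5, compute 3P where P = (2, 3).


k = 3 = 11_2 (binary, LSB first: 11)
Double-and-add from P = (2, 3):
  bit 0 = 1: acc = O + (2, 3) = (2, 3)
  bit 1 = 1: acc = (2, 3) + (0, 1) = (4, 0)

3P = (4, 0)
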